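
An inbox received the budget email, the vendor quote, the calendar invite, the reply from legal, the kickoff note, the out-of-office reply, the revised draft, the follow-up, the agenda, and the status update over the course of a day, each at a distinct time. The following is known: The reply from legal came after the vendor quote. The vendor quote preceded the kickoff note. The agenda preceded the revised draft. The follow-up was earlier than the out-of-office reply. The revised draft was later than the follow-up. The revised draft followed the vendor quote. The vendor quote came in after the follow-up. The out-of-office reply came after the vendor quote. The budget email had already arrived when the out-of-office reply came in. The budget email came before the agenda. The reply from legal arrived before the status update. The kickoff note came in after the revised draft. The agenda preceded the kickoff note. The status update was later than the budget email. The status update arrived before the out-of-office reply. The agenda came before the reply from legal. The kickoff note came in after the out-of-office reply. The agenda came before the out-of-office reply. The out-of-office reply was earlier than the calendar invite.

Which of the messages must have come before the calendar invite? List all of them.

Directly stated before the calendar invite: the out-of-office reply.
The agenda reaches the calendar invite via the agenda → the out-of-office reply → the calendar invite.
The budget email reaches the calendar invite via the budget email → the out-of-office reply → the calendar invite.
The follow-up reaches the calendar invite via the follow-up → the out-of-office reply → the calendar invite.
Likewise the reply from legal, the status update, and the vendor quote each reach the calendar invite by chaining the stated constraints.
No chain forces the revised draft (or any of the others) ahead of the calendar invite.

the agenda, the budget email, the follow-up, the out-of-office reply, the reply from legal, the status update, the vendor quote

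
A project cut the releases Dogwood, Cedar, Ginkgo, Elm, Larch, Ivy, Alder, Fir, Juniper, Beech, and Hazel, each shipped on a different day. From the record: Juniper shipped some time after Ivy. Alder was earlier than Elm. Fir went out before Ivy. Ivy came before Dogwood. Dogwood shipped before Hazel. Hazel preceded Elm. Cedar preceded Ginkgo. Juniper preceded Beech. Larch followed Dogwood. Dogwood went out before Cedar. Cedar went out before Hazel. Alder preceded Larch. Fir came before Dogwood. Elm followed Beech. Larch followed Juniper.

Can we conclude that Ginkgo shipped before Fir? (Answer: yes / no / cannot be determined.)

Tracing the constraints gives Fir → Dogwood → Cedar → Ginkgo, so Fir must come before Ginkgo.
That means Ginkgo cannot be before Fir.

no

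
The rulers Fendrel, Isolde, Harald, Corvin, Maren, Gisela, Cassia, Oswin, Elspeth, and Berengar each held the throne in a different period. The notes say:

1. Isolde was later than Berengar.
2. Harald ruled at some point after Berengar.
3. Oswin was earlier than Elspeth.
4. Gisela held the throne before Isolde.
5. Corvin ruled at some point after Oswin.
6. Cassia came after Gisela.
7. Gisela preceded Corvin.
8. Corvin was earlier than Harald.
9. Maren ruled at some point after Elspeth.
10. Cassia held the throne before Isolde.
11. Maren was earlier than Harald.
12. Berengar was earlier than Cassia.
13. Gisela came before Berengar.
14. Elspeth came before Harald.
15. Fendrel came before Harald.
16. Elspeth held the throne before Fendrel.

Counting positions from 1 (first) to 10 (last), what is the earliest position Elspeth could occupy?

2

Oswin must come before Elspeth — 1 forced predecessor.
Nothing else is forced ahead of Elspeth, so their earliest slot is position 1 + 1 = 2.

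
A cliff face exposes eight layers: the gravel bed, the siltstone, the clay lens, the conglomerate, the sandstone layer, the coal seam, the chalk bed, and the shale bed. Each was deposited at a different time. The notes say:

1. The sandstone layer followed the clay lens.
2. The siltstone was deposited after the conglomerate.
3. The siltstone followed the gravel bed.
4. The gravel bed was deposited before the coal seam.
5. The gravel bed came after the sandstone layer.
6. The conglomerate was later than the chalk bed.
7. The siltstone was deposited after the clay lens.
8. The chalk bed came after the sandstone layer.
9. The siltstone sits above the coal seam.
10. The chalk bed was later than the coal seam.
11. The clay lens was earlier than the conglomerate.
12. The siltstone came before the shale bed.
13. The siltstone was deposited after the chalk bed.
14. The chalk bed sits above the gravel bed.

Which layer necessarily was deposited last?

Every other layer has a chain of constraints placing it before the shale bed, so the shale bed is last.

the shale bed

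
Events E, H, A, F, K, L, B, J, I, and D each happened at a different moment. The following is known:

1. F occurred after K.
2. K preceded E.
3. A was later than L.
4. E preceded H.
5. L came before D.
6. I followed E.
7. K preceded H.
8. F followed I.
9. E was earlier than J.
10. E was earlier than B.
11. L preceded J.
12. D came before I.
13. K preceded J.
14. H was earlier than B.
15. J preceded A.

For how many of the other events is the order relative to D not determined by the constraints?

6

Forced before D: L; forced after D: F and I.
That leaves A, B, E, H, J, and K with no forced order relative to D — 6.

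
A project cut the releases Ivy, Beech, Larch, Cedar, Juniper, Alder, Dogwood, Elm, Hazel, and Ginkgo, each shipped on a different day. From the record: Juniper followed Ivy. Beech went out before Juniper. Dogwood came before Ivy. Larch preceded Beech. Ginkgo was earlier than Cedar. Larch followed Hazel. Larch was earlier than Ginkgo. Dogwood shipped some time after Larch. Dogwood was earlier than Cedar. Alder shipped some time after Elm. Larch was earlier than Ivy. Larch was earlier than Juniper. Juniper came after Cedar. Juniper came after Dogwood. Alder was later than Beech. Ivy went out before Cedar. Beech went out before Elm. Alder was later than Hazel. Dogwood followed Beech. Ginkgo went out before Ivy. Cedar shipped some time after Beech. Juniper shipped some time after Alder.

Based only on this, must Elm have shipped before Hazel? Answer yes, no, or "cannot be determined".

no

Tracing the constraints gives Hazel → Larch → Beech → Elm, so Hazel must come before Elm.
That means Elm cannot be before Hazel.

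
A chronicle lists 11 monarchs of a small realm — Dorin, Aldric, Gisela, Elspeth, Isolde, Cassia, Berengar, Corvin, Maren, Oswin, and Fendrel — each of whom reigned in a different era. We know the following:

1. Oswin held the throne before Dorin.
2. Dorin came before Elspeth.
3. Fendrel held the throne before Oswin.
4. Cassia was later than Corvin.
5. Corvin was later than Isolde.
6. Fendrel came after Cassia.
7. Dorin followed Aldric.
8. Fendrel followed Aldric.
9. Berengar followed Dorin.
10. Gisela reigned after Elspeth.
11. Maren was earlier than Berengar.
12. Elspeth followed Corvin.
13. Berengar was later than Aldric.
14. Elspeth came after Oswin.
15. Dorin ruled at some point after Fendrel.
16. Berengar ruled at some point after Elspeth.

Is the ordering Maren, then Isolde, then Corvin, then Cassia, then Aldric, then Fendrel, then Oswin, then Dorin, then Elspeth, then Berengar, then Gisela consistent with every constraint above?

yes

Check each stated constraint against the proposed order — e.g. Corvin is ahead of Elspeth; Maren is ahead of Berengar. Every pair is in the required order; nothing is violated.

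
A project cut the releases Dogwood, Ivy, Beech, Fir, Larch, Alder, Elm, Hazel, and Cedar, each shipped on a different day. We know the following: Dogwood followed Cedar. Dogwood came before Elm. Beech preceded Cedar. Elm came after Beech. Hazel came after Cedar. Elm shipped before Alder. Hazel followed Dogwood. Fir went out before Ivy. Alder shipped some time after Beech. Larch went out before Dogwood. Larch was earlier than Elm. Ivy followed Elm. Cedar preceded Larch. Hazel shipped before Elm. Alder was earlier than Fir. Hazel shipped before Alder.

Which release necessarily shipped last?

Every other release has a chain of constraints placing it before Ivy, so Ivy is last.

Ivy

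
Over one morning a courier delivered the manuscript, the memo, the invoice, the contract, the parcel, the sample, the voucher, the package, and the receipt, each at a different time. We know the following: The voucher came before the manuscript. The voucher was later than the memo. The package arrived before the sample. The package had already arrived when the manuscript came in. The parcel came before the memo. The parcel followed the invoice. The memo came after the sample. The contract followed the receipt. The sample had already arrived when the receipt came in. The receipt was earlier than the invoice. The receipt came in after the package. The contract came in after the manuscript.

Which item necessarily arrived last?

Every other item has a chain of constraints placing it before the contract, so the contract is last.

the contract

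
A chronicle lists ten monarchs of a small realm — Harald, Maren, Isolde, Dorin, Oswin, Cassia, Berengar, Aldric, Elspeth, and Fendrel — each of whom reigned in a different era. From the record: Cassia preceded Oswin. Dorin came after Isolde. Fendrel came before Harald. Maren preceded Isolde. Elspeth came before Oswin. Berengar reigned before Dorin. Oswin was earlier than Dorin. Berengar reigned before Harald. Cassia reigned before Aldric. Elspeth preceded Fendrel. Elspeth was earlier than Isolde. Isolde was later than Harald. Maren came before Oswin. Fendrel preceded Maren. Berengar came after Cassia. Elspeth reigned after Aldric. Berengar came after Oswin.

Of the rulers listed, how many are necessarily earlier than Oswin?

5

Directly stated before Oswin: Cassia, Elspeth, and Maren.
Aldric reaches Oswin via Aldric → Elspeth → Oswin.
Fendrel reaches Oswin via Fendrel → Maren → Oswin.
No chain forces Harald (or any of the others) ahead of Oswin.
That's Aldric, Cassia, Elspeth, Fendrel, and Maren — 5 in all.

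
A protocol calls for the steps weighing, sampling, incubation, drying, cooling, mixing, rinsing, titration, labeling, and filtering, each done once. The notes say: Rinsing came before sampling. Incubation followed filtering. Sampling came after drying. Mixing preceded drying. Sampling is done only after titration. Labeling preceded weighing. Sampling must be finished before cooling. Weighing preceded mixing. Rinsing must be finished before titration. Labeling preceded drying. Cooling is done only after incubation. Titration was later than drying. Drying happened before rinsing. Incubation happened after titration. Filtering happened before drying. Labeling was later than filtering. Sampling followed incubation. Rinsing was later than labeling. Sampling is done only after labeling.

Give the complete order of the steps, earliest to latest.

filtering, labeling, weighing, mixing, drying, rinsing, titration, incubation, sampling, cooling

The constraints fix every adjacent pair, so only one ordering works:
filtering → labeling → weighing → mixing → drying → rinsing → titration → incubation → sampling → cooling.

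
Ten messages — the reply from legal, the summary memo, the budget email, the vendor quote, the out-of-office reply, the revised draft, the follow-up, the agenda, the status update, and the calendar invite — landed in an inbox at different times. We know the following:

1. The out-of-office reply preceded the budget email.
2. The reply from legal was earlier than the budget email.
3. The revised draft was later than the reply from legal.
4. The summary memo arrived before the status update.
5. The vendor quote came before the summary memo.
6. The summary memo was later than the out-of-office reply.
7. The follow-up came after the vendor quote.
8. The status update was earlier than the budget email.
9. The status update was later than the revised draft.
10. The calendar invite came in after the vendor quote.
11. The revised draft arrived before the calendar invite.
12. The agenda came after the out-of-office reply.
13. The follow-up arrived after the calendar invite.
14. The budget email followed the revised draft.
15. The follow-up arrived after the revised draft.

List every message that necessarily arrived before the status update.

the out-of-office reply, the reply from legal, the revised draft, the summary memo, the vendor quote

Directly stated before the status update: the revised draft and the summary memo.
The out-of-office reply reaches the status update via the out-of-office reply → the summary memo → the status update.
The reply from legal reaches the status update via the reply from legal → the revised draft → the status update.
The vendor quote reaches the status update via the vendor quote → the summary memo → the status update.
No chain forces the budget email (or any of the others) ahead of the status update.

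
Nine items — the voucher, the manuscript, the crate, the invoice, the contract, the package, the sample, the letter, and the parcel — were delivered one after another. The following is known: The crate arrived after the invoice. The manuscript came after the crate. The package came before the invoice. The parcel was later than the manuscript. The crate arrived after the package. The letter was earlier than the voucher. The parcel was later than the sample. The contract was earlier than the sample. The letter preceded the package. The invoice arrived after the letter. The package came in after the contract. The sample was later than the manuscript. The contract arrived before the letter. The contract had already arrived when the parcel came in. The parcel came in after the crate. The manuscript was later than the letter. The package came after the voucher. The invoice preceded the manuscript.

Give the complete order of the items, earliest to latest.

the contract, the letter, the voucher, the package, the invoice, the crate, the manuscript, the sample, the parcel

The constraints fix every adjacent pair, so only one ordering works:
the contract → the letter → the voucher → the package → the invoice → the crate → the manuscript → the sample → the parcel.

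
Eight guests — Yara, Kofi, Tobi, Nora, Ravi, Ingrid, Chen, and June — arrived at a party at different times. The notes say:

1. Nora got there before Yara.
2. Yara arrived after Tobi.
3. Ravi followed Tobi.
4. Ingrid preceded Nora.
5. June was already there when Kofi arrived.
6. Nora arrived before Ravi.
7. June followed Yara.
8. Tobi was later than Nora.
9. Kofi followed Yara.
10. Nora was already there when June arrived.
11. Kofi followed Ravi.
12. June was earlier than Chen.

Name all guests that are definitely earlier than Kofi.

Ingrid, June, Nora, Ravi, Tobi, Yara

Directly stated before Kofi: June, Ravi, and Yara.
Ingrid reaches Kofi via Ingrid → Nora → Yara → Kofi.
Nora reaches Kofi via Nora → Yara → Kofi.
Tobi reaches Kofi via Tobi → Yara → Kofi.
No chain forces Chen ahead of Kofi.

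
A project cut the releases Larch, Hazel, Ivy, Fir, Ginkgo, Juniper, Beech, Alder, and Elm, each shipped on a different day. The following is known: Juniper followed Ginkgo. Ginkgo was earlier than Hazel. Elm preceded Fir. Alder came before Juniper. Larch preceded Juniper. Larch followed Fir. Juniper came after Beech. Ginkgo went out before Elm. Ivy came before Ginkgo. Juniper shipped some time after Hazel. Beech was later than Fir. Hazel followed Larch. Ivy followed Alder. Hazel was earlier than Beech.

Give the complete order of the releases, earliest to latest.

The constraints fix every adjacent pair, so only one ordering works:
Alder → Ivy → Ginkgo → Elm → Fir → Larch → Hazel → Beech → Juniper.

Alder, Ivy, Ginkgo, Elm, Fir, Larch, Hazel, Beech, Juniper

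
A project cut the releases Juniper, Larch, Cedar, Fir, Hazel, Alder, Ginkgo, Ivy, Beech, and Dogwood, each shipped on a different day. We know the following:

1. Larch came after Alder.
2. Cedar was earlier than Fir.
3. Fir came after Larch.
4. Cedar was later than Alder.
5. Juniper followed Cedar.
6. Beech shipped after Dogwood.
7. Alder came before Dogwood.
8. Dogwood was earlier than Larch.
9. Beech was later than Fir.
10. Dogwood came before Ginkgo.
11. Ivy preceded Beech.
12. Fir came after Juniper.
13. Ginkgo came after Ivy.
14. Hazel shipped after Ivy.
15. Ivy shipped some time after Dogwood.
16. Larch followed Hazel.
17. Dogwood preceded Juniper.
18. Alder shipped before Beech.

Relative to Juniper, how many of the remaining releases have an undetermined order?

4

Forced before Juniper: Alder, Cedar, and Dogwood; forced after Juniper: Beech and Fir.
That leaves Ginkgo, Hazel, Ivy, and Larch with no forced order relative to Juniper — 4.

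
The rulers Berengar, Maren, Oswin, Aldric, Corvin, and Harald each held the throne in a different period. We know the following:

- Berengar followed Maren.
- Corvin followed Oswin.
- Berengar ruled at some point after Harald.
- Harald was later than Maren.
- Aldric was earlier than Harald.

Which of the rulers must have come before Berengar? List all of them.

Directly stated before Berengar: Harald and Maren.
Aldric reaches Berengar via Aldric → Harald → Berengar.
No chain forces Oswin (or any of the others) ahead of Berengar.

Aldric, Harald, Maren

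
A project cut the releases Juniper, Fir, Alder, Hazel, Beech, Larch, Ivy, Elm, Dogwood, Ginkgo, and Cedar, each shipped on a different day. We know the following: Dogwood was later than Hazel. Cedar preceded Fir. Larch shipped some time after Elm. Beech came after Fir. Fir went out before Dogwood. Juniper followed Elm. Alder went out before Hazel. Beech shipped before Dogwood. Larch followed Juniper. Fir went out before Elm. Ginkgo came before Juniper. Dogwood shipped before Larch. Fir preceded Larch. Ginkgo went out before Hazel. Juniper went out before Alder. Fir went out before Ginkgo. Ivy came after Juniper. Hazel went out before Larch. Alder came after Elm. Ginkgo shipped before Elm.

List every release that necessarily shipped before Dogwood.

Alder, Beech, Cedar, Elm, Fir, Ginkgo, Hazel, Juniper

Directly stated before Dogwood: Beech, Fir, and Hazel.
Alder reaches Dogwood via Alder → Hazel → Dogwood.
Cedar reaches Dogwood via Cedar → Fir → Dogwood.
Elm reaches Dogwood via Elm → Alder → Hazel → Dogwood.
Likewise Ginkgo and Juniper each reach Dogwood by chaining the stated constraints.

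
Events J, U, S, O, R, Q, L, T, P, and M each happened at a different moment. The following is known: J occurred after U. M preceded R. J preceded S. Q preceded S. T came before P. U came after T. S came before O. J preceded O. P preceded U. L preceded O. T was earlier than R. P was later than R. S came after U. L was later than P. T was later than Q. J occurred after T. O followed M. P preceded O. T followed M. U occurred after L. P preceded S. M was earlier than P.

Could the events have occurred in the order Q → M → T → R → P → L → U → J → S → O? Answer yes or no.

Check each stated constraint against the proposed order — e.g. M is ahead of O; Q is ahead of S. Every pair is in the required order; nothing is violated.

yes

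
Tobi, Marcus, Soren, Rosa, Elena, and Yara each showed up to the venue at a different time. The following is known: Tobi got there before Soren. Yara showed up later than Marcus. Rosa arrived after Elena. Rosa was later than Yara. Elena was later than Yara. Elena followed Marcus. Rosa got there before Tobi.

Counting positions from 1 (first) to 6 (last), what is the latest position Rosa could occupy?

Rosa must come before Soren and Tobi — 2 guests forced after them.
Everything else can be placed before Rosa in some valid order, so Rosa can sit as late as position 6 − 2 = 4.

4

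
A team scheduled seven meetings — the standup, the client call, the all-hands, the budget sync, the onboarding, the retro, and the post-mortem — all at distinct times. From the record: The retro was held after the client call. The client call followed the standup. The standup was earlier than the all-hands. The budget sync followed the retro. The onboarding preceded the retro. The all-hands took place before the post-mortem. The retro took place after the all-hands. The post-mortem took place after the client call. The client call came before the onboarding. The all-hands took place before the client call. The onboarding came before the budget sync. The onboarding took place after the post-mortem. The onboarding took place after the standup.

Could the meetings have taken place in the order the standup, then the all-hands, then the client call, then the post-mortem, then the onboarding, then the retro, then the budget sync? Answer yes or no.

Check each stated constraint against the proposed order — e.g. the all-hands is ahead of the retro; the standup is ahead of the onboarding. Every pair is in the required order; nothing is violated.

yes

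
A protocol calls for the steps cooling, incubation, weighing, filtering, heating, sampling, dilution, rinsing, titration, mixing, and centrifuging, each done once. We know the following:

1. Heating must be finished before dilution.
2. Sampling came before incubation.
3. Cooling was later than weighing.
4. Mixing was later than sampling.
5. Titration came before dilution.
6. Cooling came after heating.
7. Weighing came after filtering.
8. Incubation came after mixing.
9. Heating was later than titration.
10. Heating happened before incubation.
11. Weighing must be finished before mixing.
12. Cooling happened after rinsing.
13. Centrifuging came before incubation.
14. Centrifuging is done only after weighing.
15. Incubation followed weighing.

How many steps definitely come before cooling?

5

Directly stated before cooling: heating, rinsing, and weighing.
Filtering reaches cooling via filtering → weighing → cooling.
Titration reaches cooling via titration → heating → cooling.
No chain forces sampling (or any of the others) ahead of cooling.
That's filtering, heating, rinsing, titration, and weighing — 5 in all.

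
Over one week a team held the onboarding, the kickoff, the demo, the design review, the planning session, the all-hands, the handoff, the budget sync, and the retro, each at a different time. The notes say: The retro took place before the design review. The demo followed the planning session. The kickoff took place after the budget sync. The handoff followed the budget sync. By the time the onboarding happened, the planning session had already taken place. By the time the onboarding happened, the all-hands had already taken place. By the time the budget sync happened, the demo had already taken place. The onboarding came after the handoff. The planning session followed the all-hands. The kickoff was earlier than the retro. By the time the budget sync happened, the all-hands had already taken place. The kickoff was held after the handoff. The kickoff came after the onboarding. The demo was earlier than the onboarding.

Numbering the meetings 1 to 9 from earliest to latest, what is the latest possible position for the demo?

3

The demo must come before the budget sync, the design review, the handoff, the kickoff, the onboarding, and the retro — 6 meetings forced after it.
Everything else can be placed before the demo in some valid order, so the demo can sit as late as position 9 − 6 = 3.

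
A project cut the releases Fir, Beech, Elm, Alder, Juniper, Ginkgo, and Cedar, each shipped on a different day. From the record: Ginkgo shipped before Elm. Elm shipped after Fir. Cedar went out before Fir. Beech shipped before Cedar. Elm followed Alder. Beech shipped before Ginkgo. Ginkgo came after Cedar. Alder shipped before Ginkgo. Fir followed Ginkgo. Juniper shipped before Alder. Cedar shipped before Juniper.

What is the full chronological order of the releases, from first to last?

The constraints fix every adjacent pair, so only one ordering works:
Beech → Cedar → Juniper → Alder → Ginkgo → Fir → Elm.

Beech, Cedar, Juniper, Alder, Ginkgo, Fir, Elm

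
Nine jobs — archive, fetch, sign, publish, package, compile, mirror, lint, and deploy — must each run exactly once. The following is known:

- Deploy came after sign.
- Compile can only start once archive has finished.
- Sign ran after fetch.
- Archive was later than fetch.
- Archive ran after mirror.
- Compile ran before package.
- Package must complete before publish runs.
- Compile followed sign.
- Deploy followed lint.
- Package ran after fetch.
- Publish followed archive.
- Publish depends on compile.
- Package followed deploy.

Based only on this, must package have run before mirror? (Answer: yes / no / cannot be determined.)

Tracing the constraints gives mirror → archive → compile → package, so mirror must come before package.
That means package cannot be before mirror.

no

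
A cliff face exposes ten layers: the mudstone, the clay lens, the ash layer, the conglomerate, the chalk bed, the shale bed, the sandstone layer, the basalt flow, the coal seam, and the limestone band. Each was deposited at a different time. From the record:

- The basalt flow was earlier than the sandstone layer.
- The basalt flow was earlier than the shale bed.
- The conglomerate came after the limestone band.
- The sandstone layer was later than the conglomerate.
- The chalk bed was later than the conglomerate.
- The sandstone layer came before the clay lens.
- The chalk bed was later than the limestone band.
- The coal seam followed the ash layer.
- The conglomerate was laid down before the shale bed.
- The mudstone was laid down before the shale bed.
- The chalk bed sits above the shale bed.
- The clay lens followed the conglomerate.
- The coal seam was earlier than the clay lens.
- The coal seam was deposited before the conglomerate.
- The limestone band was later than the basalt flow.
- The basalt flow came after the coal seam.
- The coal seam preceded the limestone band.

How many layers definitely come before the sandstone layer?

Directly stated before the sandstone layer: the basalt flow and the conglomerate.
The ash layer reaches the sandstone layer via the ash layer → the coal seam → the basalt flow → the sandstone layer.
The coal seam reaches the sandstone layer via the coal seam → the basalt flow → the sandstone layer.
The limestone band reaches the sandstone layer via the limestone band → the conglomerate → the sandstone layer.
That's the ash layer, the basalt flow, the coal seam, the conglomerate, and the limestone band — 5 in all.

5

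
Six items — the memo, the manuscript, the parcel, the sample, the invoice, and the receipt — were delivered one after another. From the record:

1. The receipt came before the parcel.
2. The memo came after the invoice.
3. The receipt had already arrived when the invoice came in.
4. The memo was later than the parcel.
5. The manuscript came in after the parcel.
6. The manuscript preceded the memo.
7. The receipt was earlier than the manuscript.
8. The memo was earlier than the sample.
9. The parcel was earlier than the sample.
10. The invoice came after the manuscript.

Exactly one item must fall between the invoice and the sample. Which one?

Tracing the constraints gives the invoice → the memo → the sample, so the memo sits after the invoice and before the sample.
No other item is forced both after the invoice and before the sample.

the memo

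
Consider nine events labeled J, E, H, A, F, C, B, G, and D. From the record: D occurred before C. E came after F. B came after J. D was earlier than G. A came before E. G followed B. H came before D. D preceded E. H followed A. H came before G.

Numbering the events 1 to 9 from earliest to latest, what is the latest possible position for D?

6

D must come before C, E, and G — 3 events forced after it.
Everything else can be placed before D in some valid order, so D can sit as late as position 9 − 3 = 6.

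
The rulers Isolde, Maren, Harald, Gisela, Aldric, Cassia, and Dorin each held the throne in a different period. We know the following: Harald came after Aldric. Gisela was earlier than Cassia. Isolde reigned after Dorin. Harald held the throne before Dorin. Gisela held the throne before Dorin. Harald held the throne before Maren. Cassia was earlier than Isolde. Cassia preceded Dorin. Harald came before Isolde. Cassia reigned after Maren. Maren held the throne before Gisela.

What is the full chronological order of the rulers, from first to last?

Aldric, Harald, Maren, Gisela, Cassia, Dorin, Isolde

The constraints fix every adjacent pair, so only one ordering works:
Aldric → Harald → Maren → Gisela → Cassia → Dorin → Isolde.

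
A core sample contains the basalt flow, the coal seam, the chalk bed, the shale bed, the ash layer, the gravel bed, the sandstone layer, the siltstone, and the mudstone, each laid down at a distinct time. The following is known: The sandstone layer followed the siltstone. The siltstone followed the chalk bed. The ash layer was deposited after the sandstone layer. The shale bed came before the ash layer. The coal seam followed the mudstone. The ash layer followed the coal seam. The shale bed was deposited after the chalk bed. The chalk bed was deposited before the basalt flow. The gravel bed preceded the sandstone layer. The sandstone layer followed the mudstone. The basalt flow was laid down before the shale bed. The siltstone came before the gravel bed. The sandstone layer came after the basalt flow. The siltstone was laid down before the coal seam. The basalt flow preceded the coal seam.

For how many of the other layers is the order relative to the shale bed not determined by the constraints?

5

Forced before the shale bed: the basalt flow and the chalk bed; forced after the shale bed: the ash layer.
That leaves the coal seam, the gravel bed, the mudstone, the sandstone layer, and the siltstone with no forced order relative to the shale bed — 5.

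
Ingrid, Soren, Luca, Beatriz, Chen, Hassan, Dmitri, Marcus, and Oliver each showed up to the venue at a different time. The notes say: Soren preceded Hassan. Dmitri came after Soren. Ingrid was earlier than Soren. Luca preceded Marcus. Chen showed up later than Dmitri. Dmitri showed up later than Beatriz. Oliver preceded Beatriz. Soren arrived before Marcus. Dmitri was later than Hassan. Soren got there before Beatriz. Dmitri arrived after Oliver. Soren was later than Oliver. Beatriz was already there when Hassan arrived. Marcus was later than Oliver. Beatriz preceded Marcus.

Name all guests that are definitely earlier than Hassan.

Directly stated before Hassan: Beatriz and Soren.
Ingrid reaches Hassan via Ingrid → Soren → Hassan.
Oliver reaches Hassan via Oliver → Beatriz → Hassan.

Beatriz, Ingrid, Oliver, Soren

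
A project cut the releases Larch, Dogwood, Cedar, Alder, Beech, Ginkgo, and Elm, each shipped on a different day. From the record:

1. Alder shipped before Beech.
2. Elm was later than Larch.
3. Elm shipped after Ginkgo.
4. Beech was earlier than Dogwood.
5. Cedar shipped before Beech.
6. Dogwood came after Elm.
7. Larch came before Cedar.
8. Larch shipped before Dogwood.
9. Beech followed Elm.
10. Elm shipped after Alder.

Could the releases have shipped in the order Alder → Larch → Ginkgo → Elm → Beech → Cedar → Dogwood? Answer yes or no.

no

The constraints require Cedar before Beech, but in the proposed sequence Beech appears ahead of Cedar. That one violation is enough.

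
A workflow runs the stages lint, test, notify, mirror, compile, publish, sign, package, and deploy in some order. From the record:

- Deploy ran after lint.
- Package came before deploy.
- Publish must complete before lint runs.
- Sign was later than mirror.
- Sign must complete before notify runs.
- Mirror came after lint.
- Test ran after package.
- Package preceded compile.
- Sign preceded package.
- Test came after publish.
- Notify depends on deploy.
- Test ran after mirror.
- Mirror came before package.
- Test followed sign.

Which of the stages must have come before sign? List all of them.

lint, mirror, publish

Directly stated before sign: mirror.
Lint reaches sign via lint → mirror → sign.
Publish reaches sign via publish → lint → mirror → sign.
No chain forces compile (or any of the others) ahead of sign.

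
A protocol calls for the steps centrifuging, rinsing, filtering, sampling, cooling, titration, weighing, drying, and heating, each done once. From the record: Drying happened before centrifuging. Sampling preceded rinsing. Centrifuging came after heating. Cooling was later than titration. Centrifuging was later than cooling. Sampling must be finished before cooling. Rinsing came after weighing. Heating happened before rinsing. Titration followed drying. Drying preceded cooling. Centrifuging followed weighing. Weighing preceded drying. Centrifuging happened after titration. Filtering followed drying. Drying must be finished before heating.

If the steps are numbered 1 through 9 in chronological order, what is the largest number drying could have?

3

Drying must come before centrifuging, cooling, filtering, heating, rinsing, and titration — 6 steps forced after it.
Everything else can be placed before drying in some valid order, so drying can sit as late as position 9 − 6 = 3.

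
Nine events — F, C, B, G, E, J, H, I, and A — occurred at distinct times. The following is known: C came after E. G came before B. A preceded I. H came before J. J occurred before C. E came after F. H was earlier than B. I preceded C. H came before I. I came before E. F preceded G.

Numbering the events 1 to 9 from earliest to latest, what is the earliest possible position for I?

3

A and H must both come before I — 2 forced predecessors.
Nothing else is forced ahead of I, so its earliest slot is position 2 + 1 = 3.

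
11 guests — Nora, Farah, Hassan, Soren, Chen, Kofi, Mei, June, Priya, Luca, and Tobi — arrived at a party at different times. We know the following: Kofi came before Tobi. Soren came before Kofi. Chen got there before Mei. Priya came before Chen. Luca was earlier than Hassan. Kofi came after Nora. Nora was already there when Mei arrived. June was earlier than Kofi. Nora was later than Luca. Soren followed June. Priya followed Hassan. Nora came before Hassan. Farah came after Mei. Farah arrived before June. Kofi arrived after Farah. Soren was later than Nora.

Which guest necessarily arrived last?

Every other guest has a chain of constraints placing them before Tobi, so Tobi is last.

Tobi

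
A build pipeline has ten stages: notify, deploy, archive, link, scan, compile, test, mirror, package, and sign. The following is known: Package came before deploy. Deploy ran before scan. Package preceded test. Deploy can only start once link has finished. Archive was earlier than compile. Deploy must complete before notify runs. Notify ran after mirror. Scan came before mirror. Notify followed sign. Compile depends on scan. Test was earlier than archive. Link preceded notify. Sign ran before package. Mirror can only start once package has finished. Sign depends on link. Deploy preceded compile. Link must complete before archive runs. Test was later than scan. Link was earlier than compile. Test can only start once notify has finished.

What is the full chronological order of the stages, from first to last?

link, sign, package, deploy, scan, mirror, notify, test, archive, compile

The constraints fix every adjacent pair, so only one ordering works:
link → sign → package → deploy → scan → mirror → notify → test → archive → compile.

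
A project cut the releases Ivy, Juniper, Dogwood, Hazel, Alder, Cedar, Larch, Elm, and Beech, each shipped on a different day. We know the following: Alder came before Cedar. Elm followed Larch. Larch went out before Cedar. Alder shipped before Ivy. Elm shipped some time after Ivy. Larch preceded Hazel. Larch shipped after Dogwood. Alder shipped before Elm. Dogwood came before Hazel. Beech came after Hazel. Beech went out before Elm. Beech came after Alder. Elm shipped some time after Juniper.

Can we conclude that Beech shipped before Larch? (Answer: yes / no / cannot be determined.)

Tracing the constraints gives Larch → Hazel → Beech, so Larch must come before Beech.
That means Beech cannot be before Larch.

no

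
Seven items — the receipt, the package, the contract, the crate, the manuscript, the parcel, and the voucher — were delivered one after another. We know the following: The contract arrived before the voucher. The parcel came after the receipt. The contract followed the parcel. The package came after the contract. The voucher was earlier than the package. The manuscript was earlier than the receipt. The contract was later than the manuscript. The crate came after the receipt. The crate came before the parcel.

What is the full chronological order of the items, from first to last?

the manuscript, the receipt, the crate, the parcel, the contract, the voucher, the package

The constraints fix every adjacent pair, so only one ordering works:
the manuscript → the receipt → the crate → the parcel → the contract → the voucher → the package.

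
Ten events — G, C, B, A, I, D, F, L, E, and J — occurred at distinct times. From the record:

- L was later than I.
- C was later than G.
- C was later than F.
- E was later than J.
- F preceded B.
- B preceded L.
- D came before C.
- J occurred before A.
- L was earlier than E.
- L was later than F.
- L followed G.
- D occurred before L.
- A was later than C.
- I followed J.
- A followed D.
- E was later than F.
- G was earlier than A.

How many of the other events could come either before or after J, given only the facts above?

5

Forced after J: A, E, I, and L.
That leaves B, C, D, F, and G with no forced order relative to J — 5.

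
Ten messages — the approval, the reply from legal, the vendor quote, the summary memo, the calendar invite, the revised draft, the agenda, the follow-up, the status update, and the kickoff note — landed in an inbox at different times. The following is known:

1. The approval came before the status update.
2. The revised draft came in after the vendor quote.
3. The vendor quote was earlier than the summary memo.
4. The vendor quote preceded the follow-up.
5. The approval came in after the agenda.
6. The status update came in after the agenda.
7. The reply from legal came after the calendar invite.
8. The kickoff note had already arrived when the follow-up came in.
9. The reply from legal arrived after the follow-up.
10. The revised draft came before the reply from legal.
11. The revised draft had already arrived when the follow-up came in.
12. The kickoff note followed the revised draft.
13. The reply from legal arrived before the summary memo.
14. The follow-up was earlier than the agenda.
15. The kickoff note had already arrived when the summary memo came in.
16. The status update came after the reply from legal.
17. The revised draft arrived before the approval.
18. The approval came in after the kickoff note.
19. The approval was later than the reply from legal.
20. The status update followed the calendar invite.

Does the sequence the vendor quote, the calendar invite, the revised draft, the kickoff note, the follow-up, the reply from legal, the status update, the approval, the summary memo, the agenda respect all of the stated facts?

The constraints require the agenda before the status update, but in the proposed sequence the status update appears ahead of the agenda. That one violation is enough.

no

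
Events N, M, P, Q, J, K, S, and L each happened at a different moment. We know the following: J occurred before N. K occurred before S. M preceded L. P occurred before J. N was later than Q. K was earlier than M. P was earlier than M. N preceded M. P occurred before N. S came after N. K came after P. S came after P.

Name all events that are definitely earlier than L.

Directly stated before L: M.
J reaches L via J → N → M → L.
K reaches L via K → M → L.
N reaches L via N → M → L.
Likewise P and Q each reach L by chaining the stated constraints.

J, K, M, N, P, Q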